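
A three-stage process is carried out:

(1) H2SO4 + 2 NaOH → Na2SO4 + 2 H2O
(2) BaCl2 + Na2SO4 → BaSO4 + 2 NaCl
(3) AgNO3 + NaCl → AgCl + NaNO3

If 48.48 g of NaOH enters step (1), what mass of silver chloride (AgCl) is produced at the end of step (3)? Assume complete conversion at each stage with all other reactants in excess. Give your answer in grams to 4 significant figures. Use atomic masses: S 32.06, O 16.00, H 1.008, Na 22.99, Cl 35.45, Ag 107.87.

173.7 g

M(NaOH) = 22.99 + 16.00 + 1.008 = 39.998 g/mol.
M(AgCl) = 107.87 + 35.45 = 143.32 g/mol.
n(NaOH) = 48.48 / 39.998 = 1.2121 mol.
Reaction (1): NaOH→Na2SO4 ratio 2:1 ⇒ n(Na2SO4) = 0.60603 mol.
Reaction (2): Na2SO4→NaCl ratio 1:2 ⇒ n(NaCl) = 1.2121 mol.
Reaction (3): NaCl→AgCl ratio 1:1 ⇒ n(AgCl) = 1.2121 mol.
Mass of AgCl = 1.2121 × 143.32 = 173.71 g.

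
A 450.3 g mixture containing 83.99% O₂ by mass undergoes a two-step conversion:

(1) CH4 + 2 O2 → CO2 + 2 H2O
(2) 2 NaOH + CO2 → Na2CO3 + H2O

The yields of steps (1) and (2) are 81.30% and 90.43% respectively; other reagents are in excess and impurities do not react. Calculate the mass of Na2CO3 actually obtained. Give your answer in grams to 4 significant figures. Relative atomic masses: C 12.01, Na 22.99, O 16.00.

460.5 g

Pure O2 = 450.3 × 0.8399 = 378.21 g.
M(O2) = 2(16.00) = 32.00 g/mol.
M(Na2CO3) = 2(22.99) + 12.01 + 3(16.00) = 105.99 g/mol.
n(O2) = 378.21 / 32.00 = 11.819 mol.
Step 1 (O2:CO2 = 2:1): theoretical n(CO2) = 5.9095 mol; at 81.30% yield, n(CO2) = 4.8044 mol.
Step 2 (CO2:Na2CO3 = 1:1): theoretical n(Na2CO3) = 4.8044 mol, so theoretical mass = 4.8044 × 105.99 = 509.22 g.
At 90.43% yield, actual mass of Na2CO3 = 509.22 × 0.9043 = 460.49 g.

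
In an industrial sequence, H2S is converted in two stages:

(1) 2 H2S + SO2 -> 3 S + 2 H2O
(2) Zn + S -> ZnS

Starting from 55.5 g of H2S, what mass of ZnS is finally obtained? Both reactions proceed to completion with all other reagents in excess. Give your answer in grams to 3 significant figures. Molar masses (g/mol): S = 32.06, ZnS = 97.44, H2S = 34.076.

n(H2S) = 55.50 / 34.076 = 1.629 mol.
Step 1 gives a 2:3 ratio of H2S to S, so n(S) = 2.443 mol.
In step 2 the S:ZnS ratio is 1:1, so n(ZnS) = 2.443 mol.
Mass of ZnS = 2.443 × 97.44 = 238.1 g.

238 g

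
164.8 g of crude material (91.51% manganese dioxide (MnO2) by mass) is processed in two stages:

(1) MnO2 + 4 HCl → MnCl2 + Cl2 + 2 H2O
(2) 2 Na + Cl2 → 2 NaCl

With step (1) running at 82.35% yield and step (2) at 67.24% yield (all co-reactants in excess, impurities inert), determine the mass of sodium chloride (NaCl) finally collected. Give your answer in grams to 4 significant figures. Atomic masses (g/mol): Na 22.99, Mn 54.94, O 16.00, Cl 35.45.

112.3 g

Pure MnO2 = 164.8 × 0.9151 = 150.81 g.
M(MnO2) = 54.94 + 2(16.00) = 86.94 g/mol.
M(NaCl) = 22.99 + 35.45 = 58.44 g/mol.
n(MnO2) = 150.81 / 86.94 = 1.7346 mol.
Step 1 (MnO2:Cl2 = 1:1): theoretical n(Cl2) = 1.7346 mol; at 82.35% yield, n(Cl2) = 1.4285 mol.
Step 2 (Cl2:NaCl = 1:2): theoretical n(NaCl) = 2.8569 mol, so theoretical mass = 2.8569 × 58.44 = 166.96 g.
At 67.24% yield, actual mass of NaCl = 166.96 × 0.6724 = 112.26 g.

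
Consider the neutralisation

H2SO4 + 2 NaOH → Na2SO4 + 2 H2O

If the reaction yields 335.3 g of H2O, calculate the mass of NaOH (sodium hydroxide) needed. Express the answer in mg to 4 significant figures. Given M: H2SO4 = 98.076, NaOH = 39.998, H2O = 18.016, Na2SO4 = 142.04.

n(H2O) = 335.30 g / 18.016 g/mol = 18.611 mol.
From the equation the H2O:NaOH mole ratio is 2:2, so n(NaOH) = 18.611 × 2/2 = 18.611 mol.
Mass of NaOH = 18.611 mol × 39.998 g/mol = 744.41 g.
Converting to mg: 744.41 g = 744400 mg.

744400 mg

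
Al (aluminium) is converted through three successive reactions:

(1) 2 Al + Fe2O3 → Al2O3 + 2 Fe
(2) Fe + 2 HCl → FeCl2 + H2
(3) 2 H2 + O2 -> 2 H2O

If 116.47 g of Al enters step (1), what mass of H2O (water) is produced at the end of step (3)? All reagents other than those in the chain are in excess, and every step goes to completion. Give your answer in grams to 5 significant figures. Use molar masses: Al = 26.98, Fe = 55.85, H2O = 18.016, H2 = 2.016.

n(Al) = 116.47 / 26.98 = 4.31690 mol.
Reaction (1): Al→Fe ratio 2:2 ⇒ n(Fe) = 4.31690 mol.
Reaction (2): Fe→H2 ratio 1:1 ⇒ n(H2) = 4.31690 mol.
Reaction (3): H2→H2O ratio 2:2 ⇒ n(H2O) = 4.31690 mol.
Mass of H2O = 4.31690 × 18.016 = 77.7733 g.

77.773 g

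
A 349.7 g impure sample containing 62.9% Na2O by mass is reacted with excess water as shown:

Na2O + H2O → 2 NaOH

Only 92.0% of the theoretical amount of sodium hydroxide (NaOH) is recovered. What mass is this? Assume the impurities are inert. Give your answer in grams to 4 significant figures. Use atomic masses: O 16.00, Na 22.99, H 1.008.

261.2 g

Pure Na2O available = 349.7 g × 0.629 = 219.96 g.
M(Na2O) = 2(22.99) + 16.00 = 61.98 g/mol.
M(NaOH) = 22.99 + 16.00 + 1.008 = 39.998 g/mol.
n(Na2O) = 219.96 g / 61.98 g/mol = 3.5489 mol.
From the equation the Na2O:NaOH mole ratio is 1:2, so n(NaOH) = 3.5489 × 2/1 = 7.0978 mol.
Mass of NaOH = 7.0978 mol × 39.998 g/mol = 283.90 g.
Actual mass collected = 283.90 g × 0.920 = 261.19 g.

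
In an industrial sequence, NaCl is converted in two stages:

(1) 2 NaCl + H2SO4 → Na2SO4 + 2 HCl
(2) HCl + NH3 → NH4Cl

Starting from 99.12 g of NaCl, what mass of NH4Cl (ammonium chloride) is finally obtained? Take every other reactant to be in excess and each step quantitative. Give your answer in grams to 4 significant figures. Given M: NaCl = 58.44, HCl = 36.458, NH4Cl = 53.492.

n(NaCl) = 99.120 / 58.44 = 1.6961 mol.
Step 1 gives a 2:2 ratio of NaCl to HCl, so n(HCl) = 1.6961 mol.
In step 2 the HCl:NH4Cl ratio is 1:1, so n(NH4Cl) = 1.6961 mol.
Mass of NH4Cl = 1.6961 × 53.492 = 90.728 g.

90.73 g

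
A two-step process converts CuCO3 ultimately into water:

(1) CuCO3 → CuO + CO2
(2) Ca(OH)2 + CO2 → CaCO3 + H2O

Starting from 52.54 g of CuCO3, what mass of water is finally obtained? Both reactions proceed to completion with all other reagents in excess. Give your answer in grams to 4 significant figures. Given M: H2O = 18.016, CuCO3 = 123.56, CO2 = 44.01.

7.661 g

n(CuCO3) = 52.540 / 123.56 = 0.42522 mol.
Step 1 gives a 1:1 ratio of CuCO3 to CO2, so n(CO2) = 0.42522 mol.
In step 2 the CO2:H2O ratio is 1:1, so n(H2O) = 0.42522 mol.
Mass of H2O = 0.42522 × 18.016 = 7.6607 g.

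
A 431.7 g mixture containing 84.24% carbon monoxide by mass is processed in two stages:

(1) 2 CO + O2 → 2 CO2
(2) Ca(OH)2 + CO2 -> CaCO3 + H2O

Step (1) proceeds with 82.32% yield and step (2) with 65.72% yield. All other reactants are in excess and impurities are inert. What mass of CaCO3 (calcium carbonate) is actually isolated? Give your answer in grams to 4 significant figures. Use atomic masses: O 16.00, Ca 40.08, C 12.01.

703.0 g

Pure CO = 431.7 × 0.8424 = 363.66 g.
M(CO) = 12.01 + 16.00 = 28.01 g/mol.
M(CaCO3) = 40.08 + 12.01 + 3(16.00) = 100.09 g/mol.
n(CO) = 363.66 / 28.01 = 12.983 mol.
Step 1 (CO:CO2 = 2:2): theoretical n(CO2) = 12.983 mol; at 82.32% yield, n(CO2) = 10.688 mol.
Step 2 (CO2:CaCO3 = 1:1): theoretical n(CaCO3) = 10.688 mol, so theoretical mass = 10.688 × 100.09 = 1069.8 g.
At 65.72% yield, actual mass of CaCO3 = 1069.8 × 0.6572 = 703.04 g.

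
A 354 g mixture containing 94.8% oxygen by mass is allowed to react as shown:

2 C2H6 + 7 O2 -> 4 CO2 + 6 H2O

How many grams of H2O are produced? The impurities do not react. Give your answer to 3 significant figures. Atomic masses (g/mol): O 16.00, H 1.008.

162 g

Mass of pure O2 = 354 g × 0.948 = 335.6 g.
M(O2) = 2(16.00) = 32.00 g/mol.
M(H2O) = 2(1.008) + 16.00 = 18.016 g/mol.
n(O2) = 335.6 g / 32.00 g/mol = 10.49 mol.
From the equation the O2:H2O mole ratio is 7:6, so n(H2O) = 10.49 × 6/7 = 8.989 mol.
Mass of H2O = 8.989 mol × 18.016 g/mol = 161.9 g.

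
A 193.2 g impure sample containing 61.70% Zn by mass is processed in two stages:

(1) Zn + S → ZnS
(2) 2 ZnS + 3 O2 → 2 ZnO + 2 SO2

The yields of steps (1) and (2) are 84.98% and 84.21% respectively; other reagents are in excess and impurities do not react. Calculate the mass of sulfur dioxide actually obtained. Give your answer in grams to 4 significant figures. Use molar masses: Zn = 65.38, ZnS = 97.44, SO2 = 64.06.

Pure Zn = 193.2 × 0.6170 = 119.20 g.
n(Zn) = 119.20 / 65.38 = 1.8233 mol.
Step 1 (Zn:ZnS = 1:1): theoretical n(ZnS) = 1.8233 mol; at 84.98% yield, n(ZnS) = 1.5494 mol.
Step 2 (ZnS:SO2 = 2:2): theoretical n(SO2) = 1.5494 mol, so theoretical mass = 1.5494 × 64.06 = 99.255 g.
At 84.21% yield, actual mass of SO2 = 99.255 × 0.8421 = 83.582 g.

83.58 g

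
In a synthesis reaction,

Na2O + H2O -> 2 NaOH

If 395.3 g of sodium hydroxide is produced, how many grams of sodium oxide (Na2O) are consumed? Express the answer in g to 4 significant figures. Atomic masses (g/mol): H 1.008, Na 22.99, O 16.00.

306.3 g

M(NaOH) = 22.99 + 16.00 + 1.008 = 39.998 g/mol.
M(Na2O) = 2(22.99) + 16.00 = 61.98 g/mol.
n(NaOH) = 395.30 g / 39.998 g/mol = 9.8830 mol.
From the equation the NaOH:Na2O mole ratio is 2:1, so n(Na2O) = 9.8830 × 1/2 = 4.9415 mol.
Mass of Na2O = 4.9415 mol × 61.98 g/mol = 306.27 g.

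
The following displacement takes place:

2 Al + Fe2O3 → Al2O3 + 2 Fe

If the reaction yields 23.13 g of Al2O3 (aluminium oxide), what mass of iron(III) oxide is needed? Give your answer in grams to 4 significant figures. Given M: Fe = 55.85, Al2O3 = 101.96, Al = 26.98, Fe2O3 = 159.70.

n(Al2O3) = 23.130 g / 101.96 g/mol = 0.22685 mol.
From the equation the Al2O3:Fe2O3 mole ratio is 1:1, so n(Fe2O3) = 0.22685 × 1/1 = 0.22685 mol.
Mass of Fe2O3 = 0.22685 mol × 159.70 g/mol = 36.229 g.

36.23 g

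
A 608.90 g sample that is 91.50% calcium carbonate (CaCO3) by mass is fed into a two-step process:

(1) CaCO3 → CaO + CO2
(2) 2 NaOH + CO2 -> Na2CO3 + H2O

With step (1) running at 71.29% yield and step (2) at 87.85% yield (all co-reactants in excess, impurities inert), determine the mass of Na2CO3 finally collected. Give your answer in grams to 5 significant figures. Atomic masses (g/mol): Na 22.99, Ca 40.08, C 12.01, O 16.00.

369.50 g

Pure CaCO3 = 608.90 × 0.9150 = 557.144 g.
M(CaCO3) = 40.08 + 12.01 + 3(16.00) = 100.09 g/mol.
M(Na2CO3) = 2(22.99) + 12.01 + 3(16.00) = 105.99 g/mol.
n(CaCO3) = 557.144 / 100.09 = 5.56643 mol.
Step 1 (CaCO3:CO2 = 1:1): theoretical n(CO2) = 5.56643 mol; at 71.29% yield, n(CO2) = 3.96830 mol.
Step 2 (CO2:Na2CO3 = 1:1): theoretical n(Na2CO3) = 3.96830 mol, so theoretical mass = 3.96830 × 105.99 = 420.601 g.
At 87.85% yield, actual mass of Na2CO3 = 420.601 × 0.8785 = 369.498 g.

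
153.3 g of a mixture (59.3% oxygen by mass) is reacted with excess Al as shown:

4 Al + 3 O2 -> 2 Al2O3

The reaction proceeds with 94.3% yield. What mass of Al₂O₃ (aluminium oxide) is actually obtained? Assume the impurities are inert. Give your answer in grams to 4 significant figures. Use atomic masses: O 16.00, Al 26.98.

182.1 g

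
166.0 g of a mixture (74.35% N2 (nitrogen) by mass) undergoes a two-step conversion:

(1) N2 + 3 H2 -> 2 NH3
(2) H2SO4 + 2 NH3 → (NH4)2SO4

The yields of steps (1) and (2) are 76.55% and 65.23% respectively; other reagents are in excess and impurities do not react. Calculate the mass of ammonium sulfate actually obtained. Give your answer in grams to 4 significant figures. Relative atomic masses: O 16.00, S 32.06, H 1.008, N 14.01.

Pure N2 = 166.0 × 0.7435 = 123.42 g.
M(N2) = 2(14.01) = 28.02 g/mol.
M((NH4)2SO4) = 2(14.01) + 8(1.008) + 32.06 + 4(16.00) = 132.144 g/mol.
n(N2) = 123.42 / 28.02 = 4.4047 mol.
Step 1 (N2:NH3 = 1:2): theoretical n(NH3) = 8.8095 mol; at 76.55% yield, n(NH3) = 6.7437 mol.
Step 2 (NH3:(NH4)2SO4 = 2:1): theoretical n((NH4)2SO4) = 3.3718 mol, so theoretical mass = 3.3718 × 132.144 = 445.57 g.
At 65.23% yield, actual mass of (NH4)2SO4 = 445.57 × 0.6523 = 290.64 g.

290.6 g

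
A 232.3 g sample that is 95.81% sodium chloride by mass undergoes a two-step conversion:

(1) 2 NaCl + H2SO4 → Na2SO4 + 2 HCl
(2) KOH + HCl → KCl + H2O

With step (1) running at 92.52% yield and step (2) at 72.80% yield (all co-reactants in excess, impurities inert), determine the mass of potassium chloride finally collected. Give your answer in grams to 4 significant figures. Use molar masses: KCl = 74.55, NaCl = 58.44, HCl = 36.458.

191.2 g

Pure NaCl = 232.3 × 0.9581 = 222.57 g.
n(NaCl) = 222.57 / 58.44 = 3.8085 mol.
Step 1 (NaCl:HCl = 2:2): theoretical n(HCl) = 3.8085 mol; at 92.52% yield, n(HCl) = 3.5236 mol.
Step 2 (HCl:KCl = 1:1): theoretical n(KCl) = 3.5236 mol, so theoretical mass = 3.5236 × 74.55 = 262.68 g.
At 72.80% yield, actual mass of KCl = 262.68 × 0.7280 = 191.23 g.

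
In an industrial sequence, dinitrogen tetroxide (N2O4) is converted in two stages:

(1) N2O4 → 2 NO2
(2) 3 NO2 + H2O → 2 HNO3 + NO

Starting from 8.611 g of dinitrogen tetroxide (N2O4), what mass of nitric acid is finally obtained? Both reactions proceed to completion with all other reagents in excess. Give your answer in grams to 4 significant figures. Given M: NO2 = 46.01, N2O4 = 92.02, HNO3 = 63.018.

7.863 g

n(N2O4) = 8.6110 / 92.02 = 0.093577 mol.
Step 1 gives a 1:2 ratio of N2O4 to NO2, so n(NO2) = 0.18715 mol.
In step 2 the NO2:HNO3 ratio is 3:2, so n(HNO3) = 0.12477 mol.
Mass of HNO3 = 0.12477 × 63.018 = 7.8628 g.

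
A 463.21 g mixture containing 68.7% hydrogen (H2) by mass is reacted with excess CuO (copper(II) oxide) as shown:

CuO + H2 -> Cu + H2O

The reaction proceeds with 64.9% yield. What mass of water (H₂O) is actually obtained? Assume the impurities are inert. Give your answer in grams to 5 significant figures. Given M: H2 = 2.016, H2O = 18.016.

Pure H2 available = 463.21 g × 0.687 = 318.225 g.
n(H2) = 318.225 g / 2.016 g/mol = 157.850 mol.
From the equation the H2:H2O mole ratio is 1:1, so n(H2O) = 157.850 × 1/1 = 157.850 mol.
Mass of H2O = 157.850 mol × 18.016 g/mol = 2843.82 g.
Actual mass collected = 2843.82 g × 0.649 = 1845.64 g.

1845.6 g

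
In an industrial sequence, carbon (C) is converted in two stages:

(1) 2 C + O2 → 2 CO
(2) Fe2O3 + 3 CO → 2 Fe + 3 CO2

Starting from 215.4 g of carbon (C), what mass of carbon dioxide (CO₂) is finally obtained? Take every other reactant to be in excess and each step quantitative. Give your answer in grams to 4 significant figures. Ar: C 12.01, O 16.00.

789.3 g

M(C) = 12.01 g/mol.
M(CO2) = 12.01 + 2(16.00) = 44.01 g/mol.
n(C) = 215.40 / 12.01 = 17.935 mol.
Step 1 gives a 2:2 ratio of C to CO, so n(CO) = 17.935 mol.
In step 2 the CO:CO2 ratio is 3:3, so n(CO2) = 17.935 mol.
Mass of CO2 = 17.935 × 44.01 = 789.32 g.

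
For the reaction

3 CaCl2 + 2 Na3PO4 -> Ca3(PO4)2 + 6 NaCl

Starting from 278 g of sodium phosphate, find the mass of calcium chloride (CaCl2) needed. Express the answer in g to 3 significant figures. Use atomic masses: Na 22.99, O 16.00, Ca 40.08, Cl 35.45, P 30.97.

282 g

M(Na3PO4) = 3(22.99) + 30.97 + 4(16.00) = 163.94 g/mol.
M(CaCl2) = 40.08 + 2(35.45) = 110.98 g/mol.
n(Na3PO4) = 278.0 g / 163.94 g/mol = 1.696 mol.
From the equation the Na3PO4:CaCl2 mole ratio is 2:3, so n(CaCl2) = 1.696 × 3/2 = 2.544 mol.
Mass of CaCl2 = 2.544 mol × 110.98 g/mol = 282.3 g.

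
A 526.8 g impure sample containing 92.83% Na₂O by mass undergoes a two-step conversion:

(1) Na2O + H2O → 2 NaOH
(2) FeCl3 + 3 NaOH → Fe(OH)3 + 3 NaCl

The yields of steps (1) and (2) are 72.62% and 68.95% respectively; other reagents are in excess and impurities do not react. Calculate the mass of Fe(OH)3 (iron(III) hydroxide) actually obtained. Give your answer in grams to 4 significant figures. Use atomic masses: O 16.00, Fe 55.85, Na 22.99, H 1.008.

281.5 g

Pure Na2O = 526.8 × 0.9283 = 489.03 g.
M(Na2O) = 2(22.99) + 16.00 = 61.98 g/mol.
M(Fe(OH)3) = 55.85 + 3(16.00) + 3(1.008) = 106.874 g/mol.
n(Na2O) = 489.03 / 61.98 = 7.8901 mol.
Step 1 (Na2O:NaOH = 1:2): theoretical n(NaOH) = 15.780 mol; at 72.62% yield, n(NaOH) = 11.460 mol.
Step 2 (NaOH:Fe(OH)3 = 3:1): theoretical n(Fe(OH)3) = 3.8199 mol, so theoretical mass = 3.8199 × 106.874 = 408.24 g.
At 68.95% yield, actual mass of Fe(OH)3 = 408.24 × 0.6895 = 281.48 g.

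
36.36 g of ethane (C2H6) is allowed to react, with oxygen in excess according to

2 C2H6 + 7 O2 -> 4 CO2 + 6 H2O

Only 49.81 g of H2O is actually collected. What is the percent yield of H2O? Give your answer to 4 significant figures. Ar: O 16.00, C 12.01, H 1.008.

76.21 %

M(C2H6) = 2(12.01) + 6(1.008) = 30.068 g/mol.
M(H2O) = 2(1.008) + 16.00 = 18.016 g/mol.
n(C2H6) = 36.360 g / 30.068 g/mol = 1.2093 mol.
From the equation the C2H6:H2O mole ratio is 2:6, so n(H2O) = 1.2093 × 6/2 = 3.6278 mol.
Mass of H2O = 3.6278 mol × 18.016 g/mol = 65.358 g.
This is the theoretical yield. Percent yield = 49.81 g / 65.358 g × 100% = 76.211%.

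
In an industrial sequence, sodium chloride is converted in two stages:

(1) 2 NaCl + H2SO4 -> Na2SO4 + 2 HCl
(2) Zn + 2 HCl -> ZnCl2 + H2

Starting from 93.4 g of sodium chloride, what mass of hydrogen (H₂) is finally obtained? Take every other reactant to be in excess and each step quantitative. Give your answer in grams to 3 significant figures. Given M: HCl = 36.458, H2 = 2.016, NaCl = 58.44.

n(NaCl) = 93.40 / 58.44 = 1.598 mol.
Step 1 gives a 2:2 ratio of NaCl to HCl, so n(HCl) = 1.598 mol.
In step 2 the HCl:H2 ratio is 2:1, so n(H2) = 0.7991 mol.
Mass of H2 = 0.7991 × 2.016 = 1.611 g.

1.61 g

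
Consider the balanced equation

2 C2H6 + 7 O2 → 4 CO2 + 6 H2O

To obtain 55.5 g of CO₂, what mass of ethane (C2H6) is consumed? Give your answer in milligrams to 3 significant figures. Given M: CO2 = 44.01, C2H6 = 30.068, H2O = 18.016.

n(CO2) = 55.50 g / 44.01 g/mol = 1.261 mol.
From the equation the CO2:C2H6 mole ratio is 4:2, so n(C2H6) = 1.261 × 2/4 = 0.6305 mol.
Mass of C2H6 = 0.6305 mol × 30.068 g/mol = 18.96 g.
Converting to mg: 18.96 g = 19000 mg.

19000 mg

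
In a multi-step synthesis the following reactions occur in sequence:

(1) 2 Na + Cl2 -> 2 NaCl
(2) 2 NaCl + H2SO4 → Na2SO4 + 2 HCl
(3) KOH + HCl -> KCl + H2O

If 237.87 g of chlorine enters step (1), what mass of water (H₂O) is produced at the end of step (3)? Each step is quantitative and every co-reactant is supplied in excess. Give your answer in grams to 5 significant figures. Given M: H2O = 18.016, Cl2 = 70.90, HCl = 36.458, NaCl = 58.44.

n(Cl2) = 237.87 / 70.90 = 3.35501 mol.
Reaction (1): Cl2→NaCl ratio 1:2 ⇒ n(NaCl) = 6.71001 mol.
Reaction (2): NaCl→HCl ratio 2:2 ⇒ n(HCl) = 6.71001 mol.
Reaction (3): HCl→H2O ratio 1:1 ⇒ n(H2O) = 6.71001 mol.
Mass of H2O = 6.71001 × 18.016 = 120.888 g.

120.89 g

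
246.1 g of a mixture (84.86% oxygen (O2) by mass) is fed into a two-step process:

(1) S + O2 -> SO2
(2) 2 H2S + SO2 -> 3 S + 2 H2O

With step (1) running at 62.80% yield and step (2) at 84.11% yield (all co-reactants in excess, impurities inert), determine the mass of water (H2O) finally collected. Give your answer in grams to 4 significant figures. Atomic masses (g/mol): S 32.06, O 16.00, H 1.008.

Pure O2 = 246.1 × 0.8486 = 208.84 g.
M(O2) = 2(16.00) = 32.00 g/mol.
M(H2O) = 2(1.008) + 16.00 = 18.016 g/mol.
n(O2) = 208.84 / 32.00 = 6.5263 mol.
Step 1 (O2:SO2 = 1:1): theoretical n(SO2) = 6.5263 mol; at 62.80% yield, n(SO2) = 4.0985 mol.
Step 2 (SO2:H2O = 1:2): theoretical n(H2O) = 8.1970 mol, so theoretical mass = 8.1970 × 18.016 = 147.68 g.
At 84.11% yield, actual mass of H2O = 147.68 × 0.8411 = 124.21 g.

124.2 g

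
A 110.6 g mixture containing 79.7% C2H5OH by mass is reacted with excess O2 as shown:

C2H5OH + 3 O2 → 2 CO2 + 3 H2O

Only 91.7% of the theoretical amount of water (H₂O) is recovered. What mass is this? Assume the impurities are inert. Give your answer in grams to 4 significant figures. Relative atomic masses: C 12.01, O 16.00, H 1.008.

94.83 g

Pure C2H5OH available = 110.6 g × 0.797 = 88.148 g.
M(C2H5OH) = 2(12.01) + 6(1.008) + 16.00 = 46.068 g/mol.
M(H2O) = 2(1.008) + 16.00 = 18.016 g/mol.
n(C2H5OH) = 88.148 g / 46.068 g/mol = 1.9134 mol.
From the equation the C2H5OH:H2O mole ratio is 1:3, so n(H2O) = 1.9134 × 3/1 = 5.7403 mol.
Mass of H2O = 5.7403 mol × 18.016 g/mol = 103.42 g.
Actual mass collected = 103.42 g × 0.917 = 94.834 g.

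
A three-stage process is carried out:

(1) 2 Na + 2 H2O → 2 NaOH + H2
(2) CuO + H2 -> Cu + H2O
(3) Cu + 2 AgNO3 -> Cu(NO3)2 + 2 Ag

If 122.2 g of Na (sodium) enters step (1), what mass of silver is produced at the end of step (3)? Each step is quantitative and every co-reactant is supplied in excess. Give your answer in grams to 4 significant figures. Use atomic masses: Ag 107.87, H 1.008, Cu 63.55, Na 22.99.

573.4 g

M(Na) = 22.99 g/mol.
M(Ag) = 107.87 g/mol.
n(Na) = 122.2 / 22.99 = 5.3154 mol.
Reaction (1): Na→H2 ratio 2:1 ⇒ n(H2) = 2.6577 mol.
Reaction (2): H2→Cu ratio 1:1 ⇒ n(Cu) = 2.6577 mol.
Reaction (3): Cu→Ag ratio 1:2 ⇒ n(Ag) = 5.3154 mol.
Mass of Ag = 5.3154 × 107.87 = 573.37 g.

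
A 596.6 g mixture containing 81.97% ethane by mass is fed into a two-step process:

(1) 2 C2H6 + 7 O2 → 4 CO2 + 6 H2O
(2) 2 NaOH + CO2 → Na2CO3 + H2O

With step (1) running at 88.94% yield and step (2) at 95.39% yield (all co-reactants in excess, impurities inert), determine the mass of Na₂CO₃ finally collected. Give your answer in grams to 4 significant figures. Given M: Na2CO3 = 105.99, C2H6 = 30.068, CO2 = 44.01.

2925 g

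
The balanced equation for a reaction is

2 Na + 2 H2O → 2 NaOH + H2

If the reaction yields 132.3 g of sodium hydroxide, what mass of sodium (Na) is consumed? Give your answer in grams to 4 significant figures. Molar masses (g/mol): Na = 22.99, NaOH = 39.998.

76.04 g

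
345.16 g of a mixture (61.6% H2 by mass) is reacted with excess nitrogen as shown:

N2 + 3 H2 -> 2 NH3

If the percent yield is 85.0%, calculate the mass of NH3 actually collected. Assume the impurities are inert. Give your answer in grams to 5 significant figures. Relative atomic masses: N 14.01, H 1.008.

Pure H2 available = 345.16 g × 0.616 = 212.619 g.
M(H2) = 2(1.008) = 2.016 g/mol.
M(NH3) = 14.01 + 3(1.008) = 17.034 g/mol.
n(H2) = 212.619 g / 2.016 g/mol = 105.466 mol.
From the equation the H2:NH3 mole ratio is 3:2, so n(NH3) = 105.466 × 2/3 = 70.3104 mol.
Mass of NH3 = 70.3104 mol × 17.034 g/mol = 1197.67 g.
Actual mass collected = 1197.67 g × 0.850 = 1018.02 g.

1018.0 g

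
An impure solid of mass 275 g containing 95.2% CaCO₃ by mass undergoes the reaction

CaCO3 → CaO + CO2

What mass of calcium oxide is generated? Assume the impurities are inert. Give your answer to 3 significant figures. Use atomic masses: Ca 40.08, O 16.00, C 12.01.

147 g

Mass of pure CaCO3 = 275 g × 0.952 = 261.8 g.
M(CaCO3) = 40.08 + 12.01 + 3(16.00) = 100.09 g/mol.
M(CaO) = 40.08 + 16.00 = 56.08 g/mol.
n(CaCO3) = 261.8 g / 100.09 g/mol = 2.616 mol.
From the equation the CaCO3:CaO mole ratio is 1:1, so n(CaO) = 2.616 × 1/1 = 2.616 mol.
Mass of CaO = 2.616 mol × 56.08 g/mol = 146.7 g.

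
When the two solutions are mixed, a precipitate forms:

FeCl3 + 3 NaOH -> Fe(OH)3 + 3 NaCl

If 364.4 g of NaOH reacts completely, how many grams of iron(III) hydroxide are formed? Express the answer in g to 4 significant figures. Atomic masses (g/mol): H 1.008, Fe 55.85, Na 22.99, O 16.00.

M(NaOH) = 22.99 + 16.00 + 1.008 = 39.998 g/mol.
M(Fe(OH)3) = 55.85 + 3(16.00) + 3(1.008) = 106.874 g/mol.
n(NaOH) = 364.40 g / 39.998 g/mol = 9.1105 mol.
From the equation the NaOH:Fe(OH)3 mole ratio is 3:1, so n(Fe(OH)3) = 9.1105 × 1/3 = 3.0368 mol.
Mass of Fe(OH)3 = 3.0368 mol × 106.874 g/mol = 324.56 g.

324.6 g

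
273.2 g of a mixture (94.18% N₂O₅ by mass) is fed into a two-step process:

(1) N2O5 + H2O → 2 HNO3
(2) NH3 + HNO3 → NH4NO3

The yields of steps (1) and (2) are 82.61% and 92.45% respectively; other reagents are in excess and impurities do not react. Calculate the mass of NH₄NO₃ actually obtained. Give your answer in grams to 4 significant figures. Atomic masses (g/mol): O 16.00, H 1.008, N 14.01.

291.3 g

Pure N2O5 = 273.2 × 0.9418 = 257.30 g.
M(N2O5) = 2(14.01) + 5(16.00) = 108.02 g/mol.
M(NH4NO3) = 2(14.01) + 4(1.008) + 3(16.00) = 80.052 g/mol.
n(N2O5) = 257.30 / 108.02 = 2.3820 mol.
Step 1 (N2O5:HNO3 = 1:2): theoretical n(HNO3) = 4.7639 mol; at 82.61% yield, n(HNO3) = 3.9355 mol.
Step 2 (HNO3:NH4NO3 = 1:1): theoretical n(NH4NO3) = 3.9355 mol, so theoretical mass = 3.9355 × 80.052 = 315.04 g.
At 92.45% yield, actual mass of NH4NO3 = 315.04 × 0.9245 = 291.26 g.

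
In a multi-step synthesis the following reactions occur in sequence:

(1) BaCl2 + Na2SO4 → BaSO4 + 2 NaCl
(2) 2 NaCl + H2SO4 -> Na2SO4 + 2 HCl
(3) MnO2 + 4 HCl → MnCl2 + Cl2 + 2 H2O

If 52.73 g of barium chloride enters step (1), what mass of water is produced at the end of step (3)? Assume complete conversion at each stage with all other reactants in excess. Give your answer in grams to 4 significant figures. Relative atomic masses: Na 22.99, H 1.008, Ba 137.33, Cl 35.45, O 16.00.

4.562 g

M(BaCl2) = 137.33 + 2(35.45) = 208.23 g/mol.
M(H2O) = 2(1.008) + 16.00 = 18.016 g/mol.
n(BaCl2) = 52.73 / 208.23 = 0.25323 mol.
Reaction (1): BaCl2→NaCl ratio 1:2 ⇒ n(NaCl) = 0.50646 mol.
Reaction (2): NaCl→HCl ratio 2:2 ⇒ n(HCl) = 0.50646 mol.
Reaction (3): HCl→H2O ratio 4:2 ⇒ n(H2O) = 0.25323 mol.
Mass of H2O = 0.25323 × 18.016 = 4.5622 g.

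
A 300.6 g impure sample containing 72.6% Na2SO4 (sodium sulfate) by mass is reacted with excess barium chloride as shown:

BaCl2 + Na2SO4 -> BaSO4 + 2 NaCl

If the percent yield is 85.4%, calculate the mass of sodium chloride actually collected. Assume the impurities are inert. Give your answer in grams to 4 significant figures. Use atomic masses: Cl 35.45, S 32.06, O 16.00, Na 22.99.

153.4 g

Pure Na2SO4 available = 300.6 g × 0.726 = 218.24 g.
M(Na2SO4) = 2(22.99) + 32.06 + 4(16.00) = 142.04 g/mol.
M(NaCl) = 22.99 + 35.45 = 58.44 g/mol.
n(Na2SO4) = 218.24 g / 142.04 g/mol = 1.5364 mol.
From the equation the Na2SO4:NaCl mole ratio is 1:2, so n(NaCl) = 1.5364 × 2/1 = 3.0729 mol.
Mass of NaCl = 3.0729 mol × 58.44 g/mol = 179.58 g.
Actual mass collected = 179.58 g × 0.854 = 153.36 g.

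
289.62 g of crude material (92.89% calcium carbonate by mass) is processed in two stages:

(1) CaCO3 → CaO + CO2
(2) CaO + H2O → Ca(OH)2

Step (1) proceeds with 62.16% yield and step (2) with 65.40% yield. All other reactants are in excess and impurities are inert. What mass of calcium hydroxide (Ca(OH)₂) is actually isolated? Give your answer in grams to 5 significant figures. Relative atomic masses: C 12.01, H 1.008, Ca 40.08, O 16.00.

80.964 g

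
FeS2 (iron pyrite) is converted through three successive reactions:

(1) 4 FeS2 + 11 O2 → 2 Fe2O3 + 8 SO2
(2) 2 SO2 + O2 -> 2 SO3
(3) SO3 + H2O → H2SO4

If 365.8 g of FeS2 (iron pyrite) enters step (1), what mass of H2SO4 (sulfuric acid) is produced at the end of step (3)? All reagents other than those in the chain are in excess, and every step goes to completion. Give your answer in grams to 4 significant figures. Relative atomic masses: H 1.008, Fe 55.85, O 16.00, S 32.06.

M(FeS2) = 55.85 + 2(32.06) = 119.97 g/mol.
M(H2SO4) = 2(1.008) + 32.06 + 4(16.00) = 98.076 g/mol.
n(FeS2) = 365.8 / 119.97 = 3.0491 mol.
Reaction (1): FeS2→SO2 ratio 4:8 ⇒ n(SO2) = 6.0982 mol.
Reaction (2): SO2→SO3 ratio 2:2 ⇒ n(SO3) = 6.0982 mol.
Reaction (3): SO3→H2SO4 ratio 1:1 ⇒ n(H2SO4) = 6.0982 mol.
Mass of H2SO4 = 6.0982 × 98.076 = 598.09 g.

598.1 g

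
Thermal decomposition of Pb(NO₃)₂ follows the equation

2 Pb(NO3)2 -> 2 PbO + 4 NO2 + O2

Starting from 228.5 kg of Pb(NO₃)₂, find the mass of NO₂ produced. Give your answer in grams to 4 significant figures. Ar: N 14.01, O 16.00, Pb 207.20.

63480 g

M(Pb(NO3)2) = 207.20 + 2(14.01) + 6(16.00) = 331.22 g/mol.
M(NO2) = 14.01 + 2(16.00) = 46.01 g/mol.
Convert: 228.5 kg = 228500 g.
n(Pb(NO3)2) = 228500 g / 331.22 g/mol = 689.87 mol.
From the equation the Pb(NO3)2:NO2 mole ratio is 2:4, so n(NO2) = 689.87 × 4/2 = 1379.7 mol.
Mass of NO2 = 1379.7 mol × 46.01 g/mol = 63482 g.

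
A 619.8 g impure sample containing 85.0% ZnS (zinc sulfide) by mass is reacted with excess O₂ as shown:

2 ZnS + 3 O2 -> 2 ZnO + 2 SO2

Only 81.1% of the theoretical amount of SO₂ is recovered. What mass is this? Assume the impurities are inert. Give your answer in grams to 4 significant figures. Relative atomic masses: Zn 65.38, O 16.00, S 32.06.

280.9 g

Pure ZnS available = 619.8 g × 0.850 = 526.83 g.
M(ZnS) = 65.38 + 32.06 = 97.44 g/mol.
M(SO2) = 32.06 + 2(16.00) = 64.06 g/mol.
n(ZnS) = 526.83 g / 97.44 g/mol = 5.4067 mol.
From the equation the ZnS:SO2 mole ratio is 2:2, so n(SO2) = 5.4067 × 2/2 = 5.4067 mol.
Mass of SO2 = 5.4067 mol × 64.06 g/mol = 346.35 g.
Actual mass collected = 346.35 g × 0.811 = 280.89 g.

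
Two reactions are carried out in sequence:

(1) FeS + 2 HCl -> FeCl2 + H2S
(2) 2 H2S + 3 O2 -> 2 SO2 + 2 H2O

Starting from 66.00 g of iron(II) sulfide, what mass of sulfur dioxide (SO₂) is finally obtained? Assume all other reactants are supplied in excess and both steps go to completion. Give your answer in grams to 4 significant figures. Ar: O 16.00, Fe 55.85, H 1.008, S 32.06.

48.09 g

M(FeS) = 55.85 + 32.06 = 87.91 g/mol.
M(SO2) = 32.06 + 2(16.00) = 64.06 g/mol.
n(FeS) = 66.000 / 87.91 = 0.75077 mol.
Step 1 gives a 1:1 ratio of FeS to H2S, so n(H2S) = 0.75077 mol.
In step 2 the H2S:SO2 ratio is 2:2, so n(SO2) = 0.75077 mol.
Mass of SO2 = 0.75077 × 64.06 = 48.094 g.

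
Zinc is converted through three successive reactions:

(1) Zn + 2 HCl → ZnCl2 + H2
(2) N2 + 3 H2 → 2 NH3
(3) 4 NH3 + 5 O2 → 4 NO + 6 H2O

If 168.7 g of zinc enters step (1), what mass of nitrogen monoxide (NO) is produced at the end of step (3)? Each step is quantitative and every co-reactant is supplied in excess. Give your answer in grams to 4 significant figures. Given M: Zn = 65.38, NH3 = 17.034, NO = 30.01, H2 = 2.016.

n(Zn) = 168.7 / 65.38 = 2.5803 mol.
Reaction (1): Zn→H2 ratio 1:1 ⇒ n(H2) = 2.5803 mol.
Reaction (2): H2→NH3 ratio 3:2 ⇒ n(NH3) = 1.7202 mol.
Reaction (3): NH3→NO ratio 4:4 ⇒ n(NO) = 1.7202 mol.
Mass of NO = 1.7202 × 30.01 = 51.623 g.

51.62 g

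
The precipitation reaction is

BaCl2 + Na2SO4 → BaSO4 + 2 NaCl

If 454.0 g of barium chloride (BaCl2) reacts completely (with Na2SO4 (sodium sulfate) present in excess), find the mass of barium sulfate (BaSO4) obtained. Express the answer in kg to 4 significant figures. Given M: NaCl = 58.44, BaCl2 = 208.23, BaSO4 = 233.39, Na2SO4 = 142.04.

n(BaCl2) = 454.00 g / 208.23 g/mol = 2.1803 mol.
From the equation the BaCl2:BaSO4 mole ratio is 1:1, so n(BaSO4) = 2.1803 × 1/1 = 2.1803 mol.
Mass of BaSO4 = 2.1803 mol × 233.39 g/mol = 508.86 g.
Converting to kg: 508.86 g = 0.5089 kg.

0.5089 kg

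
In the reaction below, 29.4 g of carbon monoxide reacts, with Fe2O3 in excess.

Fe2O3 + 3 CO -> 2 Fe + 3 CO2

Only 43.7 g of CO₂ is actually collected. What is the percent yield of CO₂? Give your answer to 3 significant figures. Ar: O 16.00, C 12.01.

M(CO) = 12.01 + 16.00 = 28.01 g/mol.
M(CO2) = 12.01 + 2(16.00) = 44.01 g/mol.
n(CO) = 29.40 g / 28.01 g/mol = 1.050 mol.
From the equation the CO:CO2 mole ratio is 3:3, so n(CO2) = 1.050 × 3/3 = 1.050 mol.
Mass of CO2 = 1.050 mol × 44.01 g/mol = 46.19 g.
This is the theoretical yield. Percent yield = 43.7 g / 46.19 g × 100% = 94.60%.

94.6 %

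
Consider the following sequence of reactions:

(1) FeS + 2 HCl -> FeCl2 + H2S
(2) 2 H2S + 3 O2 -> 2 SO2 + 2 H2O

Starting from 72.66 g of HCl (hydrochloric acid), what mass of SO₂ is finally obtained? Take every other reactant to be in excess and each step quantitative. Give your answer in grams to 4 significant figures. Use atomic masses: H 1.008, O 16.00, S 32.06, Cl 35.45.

M(HCl) = 1.008 + 35.45 = 36.458 g/mol.
M(SO2) = 32.06 + 2(16.00) = 64.06 g/mol.
n(HCl) = 72.660 / 36.458 = 1.9930 mol.
Step 1 gives a 2:1 ratio of HCl to H2S, so n(H2S) = 0.99649 mol.
In step 2 the H2S:SO2 ratio is 2:2, so n(SO2) = 0.99649 mol.
Mass of SO2 = 0.99649 × 64.06 = 63.835 g.

63.84 g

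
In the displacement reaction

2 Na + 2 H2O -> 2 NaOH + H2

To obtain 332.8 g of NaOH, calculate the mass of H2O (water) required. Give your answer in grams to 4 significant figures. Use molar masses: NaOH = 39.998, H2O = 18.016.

n(NaOH) = 332.80 g / 39.998 g/mol = 8.3204 mol.
From the equation the NaOH:H2O mole ratio is 2:2, so n(H2O) = 8.3204 × 2/2 = 8.3204 mol.
Mass of H2O = 8.3204 mol × 18.016 g/mol = 149.90 g.

149.9 g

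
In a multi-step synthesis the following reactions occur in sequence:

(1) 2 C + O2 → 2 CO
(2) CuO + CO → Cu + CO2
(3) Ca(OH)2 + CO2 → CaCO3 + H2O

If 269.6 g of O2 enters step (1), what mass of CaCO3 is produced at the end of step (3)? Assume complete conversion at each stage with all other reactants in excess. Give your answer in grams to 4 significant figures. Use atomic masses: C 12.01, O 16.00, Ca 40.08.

M(O2) = 2(16.00) = 32.00 g/mol.
M(CaCO3) = 40.08 + 12.01 + 3(16.00) = 100.09 g/mol.
n(O2) = 269.6 / 32.00 = 8.4250 mol.
Reaction (1): O2→CO ratio 1:2 ⇒ n(CO) = 16.850 mol.
Reaction (2): CO→CO2 ratio 1:1 ⇒ n(CO2) = 16.850 mol.
Reaction (3): CO2→CaCO3 ratio 1:1 ⇒ n(CaCO3) = 16.850 mol.
Mass of CaCO3 = 16.850 × 100.09 = 1686.5 g.

1687 g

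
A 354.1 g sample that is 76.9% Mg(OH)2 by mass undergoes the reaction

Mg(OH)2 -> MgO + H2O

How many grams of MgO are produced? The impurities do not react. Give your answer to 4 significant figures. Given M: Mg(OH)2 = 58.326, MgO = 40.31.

188.2 g

Mass of pure Mg(OH)2 = 354.1 g × 0.769 = 272.30 g.
n(Mg(OH)2) = 272.30 g / 58.326 g/mol = 4.6686 mol.
From the equation the Mg(OH)2:MgO mole ratio is 1:1, so n(MgO) = 4.6686 × 1/1 = 4.6686 mol.
Mass of MgO = 4.6686 mol × 40.31 g/mol = 188.19 g.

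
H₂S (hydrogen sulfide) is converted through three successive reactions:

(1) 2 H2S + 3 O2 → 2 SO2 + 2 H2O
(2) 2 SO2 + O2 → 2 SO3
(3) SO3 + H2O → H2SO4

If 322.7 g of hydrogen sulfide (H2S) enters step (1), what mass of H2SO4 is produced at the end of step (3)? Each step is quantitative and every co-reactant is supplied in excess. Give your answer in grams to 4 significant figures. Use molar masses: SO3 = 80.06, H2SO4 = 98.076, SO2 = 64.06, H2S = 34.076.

928.8 g

n(H2S) = 322.7 / 34.076 = 9.4700 mol.
Reaction (1): H2S→SO2 ratio 2:2 ⇒ n(SO2) = 9.4700 mol.
Reaction (2): SO2→SO3 ratio 2:2 ⇒ n(SO3) = 9.4700 mol.
Reaction (3): SO3→H2SO4 ratio 1:1 ⇒ n(H2SO4) = 9.4700 mol.
Mass of H2SO4 = 9.4700 × 98.076 = 928.78 g.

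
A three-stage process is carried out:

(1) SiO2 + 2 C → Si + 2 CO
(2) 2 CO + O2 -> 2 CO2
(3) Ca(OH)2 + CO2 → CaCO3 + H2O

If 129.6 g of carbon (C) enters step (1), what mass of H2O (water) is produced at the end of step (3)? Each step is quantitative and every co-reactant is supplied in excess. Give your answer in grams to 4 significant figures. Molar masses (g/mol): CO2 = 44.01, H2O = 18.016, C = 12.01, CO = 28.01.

194.4 g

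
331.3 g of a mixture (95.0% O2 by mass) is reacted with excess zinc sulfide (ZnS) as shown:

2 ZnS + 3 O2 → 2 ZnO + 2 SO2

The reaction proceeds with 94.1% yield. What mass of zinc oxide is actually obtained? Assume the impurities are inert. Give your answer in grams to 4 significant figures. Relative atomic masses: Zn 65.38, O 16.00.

Pure O2 available = 331.3 g × 0.950 = 314.74 g.
M(O2) = 2(16.00) = 32.00 g/mol.
M(ZnO) = 65.38 + 16.00 = 81.38 g/mol.
n(O2) = 314.74 g / 32.00 g/mol = 9.8355 mol.
From the equation the O2:ZnO mole ratio is 3:2, so n(ZnO) = 9.8355 × 2/3 = 6.5570 mol.
Mass of ZnO = 6.5570 mol × 81.38 g/mol = 533.61 g.
Actual mass collected = 533.61 g × 0.941 = 502.12 g.

502.1 g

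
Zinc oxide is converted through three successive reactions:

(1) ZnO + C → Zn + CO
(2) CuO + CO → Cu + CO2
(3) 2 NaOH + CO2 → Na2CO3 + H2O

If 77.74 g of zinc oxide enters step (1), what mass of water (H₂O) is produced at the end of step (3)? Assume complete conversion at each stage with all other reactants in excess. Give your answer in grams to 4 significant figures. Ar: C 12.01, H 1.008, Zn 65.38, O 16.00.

M(ZnO) = 65.38 + 16.00 = 81.38 g/mol.
M(H2O) = 2(1.008) + 16.00 = 18.016 g/mol.
n(ZnO) = 77.74 / 81.38 = 0.95527 mol.
Reaction (1): ZnO→CO ratio 1:1 ⇒ n(CO) = 0.95527 mol.
Reaction (2): CO→CO2 ratio 1:1 ⇒ n(CO2) = 0.95527 mol.
Reaction (3): CO2→H2O ratio 1:1 ⇒ n(H2O) = 0.95527 mol.
Mass of H2O = 0.95527 × 18.016 = 17.210 g.

17.21 g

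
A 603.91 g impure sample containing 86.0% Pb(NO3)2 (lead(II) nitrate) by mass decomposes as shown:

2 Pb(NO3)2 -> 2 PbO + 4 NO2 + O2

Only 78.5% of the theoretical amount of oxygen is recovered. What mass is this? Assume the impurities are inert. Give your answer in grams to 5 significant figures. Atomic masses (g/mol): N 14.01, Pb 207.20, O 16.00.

Pure Pb(NO3)2 available = 603.91 g × 0.860 = 519.363 g.
M(Pb(NO3)2) = 207.20 + 2(14.01) + 6(16.00) = 331.22 g/mol.
M(O2) = 2(16.00) = 32.00 g/mol.
n(Pb(NO3)2) = 519.363 g / 331.22 g/mol = 1.56803 mol.
From the equation the Pb(NO3)2:O2 mole ratio is 2:1, so n(O2) = 1.56803 × 1/2 = 0.784015 mol.
Mass of O2 = 0.784015 mol × 32.00 g/mol = 25.0885 g.
Actual mass collected = 25.0885 g × 0.785 = 19.6944 g.

19.694 g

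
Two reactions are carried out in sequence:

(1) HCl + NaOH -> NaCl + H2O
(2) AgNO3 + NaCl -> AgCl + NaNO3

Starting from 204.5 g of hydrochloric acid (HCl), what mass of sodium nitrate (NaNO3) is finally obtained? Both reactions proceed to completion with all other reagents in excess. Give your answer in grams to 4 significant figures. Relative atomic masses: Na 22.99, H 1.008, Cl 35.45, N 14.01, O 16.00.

476.8 g

M(HCl) = 1.008 + 35.45 = 36.458 g/mol.
M(NaNO3) = 22.99 + 14.01 + 3(16.00) = 85.00 g/mol.
n(HCl) = 204.50 / 36.458 = 5.6092 mol.
Step 1 gives a 1:1 ratio of HCl to NaCl, so n(NaCl) = 5.6092 mol.
In step 2 the NaCl:NaNO3 ratio is 1:1, so n(NaNO3) = 5.6092 mol.
Mass of NaNO3 = 5.6092 × 85.00 = 476.78 g.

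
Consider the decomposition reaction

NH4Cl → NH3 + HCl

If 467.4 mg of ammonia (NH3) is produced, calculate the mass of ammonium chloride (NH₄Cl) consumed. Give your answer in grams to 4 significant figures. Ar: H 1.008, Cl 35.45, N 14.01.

1.468 g

M(NH3) = 14.01 + 3(1.008) = 17.034 g/mol.
M(NH4Cl) = 14.01 + 4(1.008) + 35.45 = 53.492 g/mol.
Convert: 467.4 mg = 0.46740 g.
n(NH3) = 0.46740 g / 17.034 g/mol = 0.027439 mol.
From the equation the NH3:NH4Cl mole ratio is 1:1, so n(NH4Cl) = 0.027439 × 1/1 = 0.027439 mol.
Mass of NH4Cl = 0.027439 mol × 53.492 g/mol = 1.4678 g.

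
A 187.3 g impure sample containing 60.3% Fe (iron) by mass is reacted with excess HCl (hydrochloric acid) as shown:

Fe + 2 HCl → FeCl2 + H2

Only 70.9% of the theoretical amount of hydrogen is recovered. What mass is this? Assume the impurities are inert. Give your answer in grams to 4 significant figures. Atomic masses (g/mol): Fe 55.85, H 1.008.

Pure Fe available = 187.3 g × 0.603 = 112.94 g.
M(Fe) = 55.85 g/mol.
M(H2) = 2(1.008) = 2.016 g/mol.
n(Fe) = 112.94 g / 55.85 g/mol = 2.0222 mol.
From the equation the Fe:H2 mole ratio is 1:1, so n(H2) = 2.0222 × 1/1 = 2.0222 mol.
Mass of H2 = 2.0222 mol × 2.016 g/mol = 4.0768 g.
Actual mass collected = 4.0768 g × 0.709 = 2.8905 g.

2.890 g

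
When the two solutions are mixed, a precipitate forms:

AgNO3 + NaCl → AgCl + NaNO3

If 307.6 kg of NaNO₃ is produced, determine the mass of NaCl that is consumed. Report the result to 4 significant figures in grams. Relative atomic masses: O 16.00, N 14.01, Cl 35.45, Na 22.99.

211500 g

M(NaNO3) = 22.99 + 14.01 + 3(16.00) = 85.00 g/mol.
M(NaCl) = 22.99 + 35.45 = 58.44 g/mol.
Convert: 307.6 kg = 307600 g.
n(NaNO3) = 307600 g / 85.00 g/mol = 3618.8 mol.
From the equation the NaNO3:NaCl mole ratio is 1:1, so n(NaCl) = 3618.8 × 1/1 = 3618.8 mol.
Mass of NaCl = 3618.8 mol × 58.44 g/mol = 211480 g.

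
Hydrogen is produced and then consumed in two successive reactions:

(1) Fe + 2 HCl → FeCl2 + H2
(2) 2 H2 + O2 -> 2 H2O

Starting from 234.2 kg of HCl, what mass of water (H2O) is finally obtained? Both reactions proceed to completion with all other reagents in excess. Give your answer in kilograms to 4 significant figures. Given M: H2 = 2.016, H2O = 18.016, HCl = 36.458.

234.2 kg = 234200 g.
n(HCl) = 234200 / 36.458 = 6423.8 mol.
Step 1 gives a 2:1 ratio of HCl to H2, so n(H2) = 3211.9 mol.
In step 2 the H2:H2O ratio is 2:2, so n(H2O) = 3211.9 mol.
Mass of H2O = 3211.9 × 18.016 = 57866 g = 57.87 kg.

57.87 kg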